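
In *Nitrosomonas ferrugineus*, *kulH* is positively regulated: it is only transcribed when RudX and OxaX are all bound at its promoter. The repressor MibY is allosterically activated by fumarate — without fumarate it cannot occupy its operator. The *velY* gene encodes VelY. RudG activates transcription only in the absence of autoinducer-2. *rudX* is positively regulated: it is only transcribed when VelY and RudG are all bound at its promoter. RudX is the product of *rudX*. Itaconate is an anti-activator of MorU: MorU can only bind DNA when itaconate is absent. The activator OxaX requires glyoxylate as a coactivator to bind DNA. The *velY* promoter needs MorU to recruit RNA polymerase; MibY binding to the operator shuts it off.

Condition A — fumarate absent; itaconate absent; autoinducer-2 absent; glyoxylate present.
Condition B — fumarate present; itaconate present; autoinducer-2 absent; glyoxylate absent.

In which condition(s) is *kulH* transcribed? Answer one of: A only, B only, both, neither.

A only

Condition A:
Fumarate is absent, so MibY is inactive.
Itaconate is absent, so MorU is active.
No repressor is bound and MorU is active, so *velY* is transcribed.
So VelY is produced and active.
Autoinducer-2 is absent, so RudG is active.
No repressor is bound and VelY and RudG are active, so *rudX* is transcribed.
So RudX is produced and active.
Glyoxylate is present, so OxaX is active.
No repressor is bound and RudX and OxaX are active, so *kulH* is transcribed.
→ *kulH* is ON in A.
Condition B:
Fumarate is present, so MibY is active.
Itaconate is present, so MorU is inactive.
With repressor MibY bound, *velY* is not transcribed.
So VelY is not produced.
Autoinducer-2 is absent, so RudG is active.
Required activator VelY is absent, so *rudX* is not transcribed.
So RudX is not produced.
Glyoxylate is absent, so OxaX is inactive.
Required activator RudX is absent, so *kulH* is not transcribed.
→ *kulH* is OFF in B.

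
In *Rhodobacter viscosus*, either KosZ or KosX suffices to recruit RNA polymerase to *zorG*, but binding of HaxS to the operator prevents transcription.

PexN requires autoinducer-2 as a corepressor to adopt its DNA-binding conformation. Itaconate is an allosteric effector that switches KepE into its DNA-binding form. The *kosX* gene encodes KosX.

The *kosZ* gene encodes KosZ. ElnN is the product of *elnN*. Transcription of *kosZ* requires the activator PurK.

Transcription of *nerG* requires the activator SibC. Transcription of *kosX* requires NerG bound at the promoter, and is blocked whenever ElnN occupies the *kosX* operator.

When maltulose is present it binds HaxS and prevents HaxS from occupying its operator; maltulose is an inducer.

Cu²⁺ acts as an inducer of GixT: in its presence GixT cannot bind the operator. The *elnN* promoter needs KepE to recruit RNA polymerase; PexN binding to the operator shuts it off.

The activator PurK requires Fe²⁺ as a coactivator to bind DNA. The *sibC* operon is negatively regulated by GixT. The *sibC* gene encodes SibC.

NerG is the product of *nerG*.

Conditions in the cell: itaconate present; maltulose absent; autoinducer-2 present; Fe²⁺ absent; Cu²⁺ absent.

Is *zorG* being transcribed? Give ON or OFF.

OFF

Maltulose is absent, so HaxS is active.
Fe²⁺ is absent, so PurK is inactive.
Required activator PurK is absent, so *kosZ* is not transcribed.
So KosZ is not produced.
Cu²⁺ is absent, so GixT is active.
With repressor GixT bound, *sibC* is not transcribed.
So SibC is not produced.
Required activator SibC is absent, so *nerG* is not transcribed.
So NerG is not produced.
Itaconate is present, so KepE is active.
Autoinducer-2 is present, so PexN is active.
With repressor PexN bound, *elnN* is not transcribed.
So ElnN is not produced.
Required activator NerG is absent, so *kosX* is not transcribed.
So KosX is not produced.
With repressor HaxS bound, *zorG* is not transcribed.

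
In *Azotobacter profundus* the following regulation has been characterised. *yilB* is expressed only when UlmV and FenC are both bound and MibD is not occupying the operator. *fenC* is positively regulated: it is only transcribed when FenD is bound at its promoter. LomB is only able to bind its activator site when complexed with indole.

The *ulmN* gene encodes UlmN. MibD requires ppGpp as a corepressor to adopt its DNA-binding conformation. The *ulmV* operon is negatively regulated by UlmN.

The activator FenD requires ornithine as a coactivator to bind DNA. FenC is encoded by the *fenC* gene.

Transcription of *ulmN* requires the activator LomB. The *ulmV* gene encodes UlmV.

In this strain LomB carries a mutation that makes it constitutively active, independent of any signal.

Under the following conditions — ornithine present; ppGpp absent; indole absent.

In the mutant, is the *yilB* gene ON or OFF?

OFF

LomB is constitutively active in this strain.
No repressor is bound and LomB is active, so *ulmN* is transcribed.
So UlmN is produced and active.
With repressor UlmN bound, *ulmV* is not transcribed.
So UlmV is not produced.
ppGpp is absent, so MibD is inactive.
Ornithine is present, so FenD is active.
No repressor is bound and FenD is active, so *fenC* is transcribed.
So FenC is produced and active.
Required activator UlmV is absent, so *yilB* is not transcribed.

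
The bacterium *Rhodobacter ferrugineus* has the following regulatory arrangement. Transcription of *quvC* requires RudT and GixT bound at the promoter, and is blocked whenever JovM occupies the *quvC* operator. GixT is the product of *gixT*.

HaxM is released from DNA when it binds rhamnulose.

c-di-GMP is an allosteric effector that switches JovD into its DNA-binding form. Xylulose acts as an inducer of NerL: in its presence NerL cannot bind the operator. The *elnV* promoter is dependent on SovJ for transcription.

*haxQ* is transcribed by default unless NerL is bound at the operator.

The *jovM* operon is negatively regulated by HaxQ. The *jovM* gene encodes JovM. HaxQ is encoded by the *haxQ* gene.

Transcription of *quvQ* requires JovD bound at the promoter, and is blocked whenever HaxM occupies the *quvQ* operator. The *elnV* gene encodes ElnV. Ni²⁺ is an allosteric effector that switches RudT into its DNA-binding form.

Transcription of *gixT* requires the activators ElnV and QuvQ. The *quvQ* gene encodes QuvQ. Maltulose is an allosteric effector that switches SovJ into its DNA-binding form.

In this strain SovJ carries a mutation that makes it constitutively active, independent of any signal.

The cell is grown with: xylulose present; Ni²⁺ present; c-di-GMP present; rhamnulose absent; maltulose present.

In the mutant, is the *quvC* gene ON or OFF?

OFF

Xylulose is present, so NerL is inactive.
With no repressor bound, *haxQ* is transcribed.
So HaxQ is produced and active.
With repressor HaxQ bound, *jovM* is not transcribed.
So JovM is not produced.
Ni²⁺ is present, so RudT is active.
SovJ is constitutively active in this strain.
No repressor is bound and SovJ is active, so *elnV* is transcribed.
So ElnV is produced and active.
Rhamnulose is absent, so HaxM is active.
c-di-GMP is present, so JovD is active.
With repressor HaxM bound, *quvQ* is not transcribed.
So QuvQ is not produced.
Required activator QuvQ is absent, so *gixT* is not transcribed.
So GixT is not produced.
Required activator GixT is absent, so *quvC* is not transcribed.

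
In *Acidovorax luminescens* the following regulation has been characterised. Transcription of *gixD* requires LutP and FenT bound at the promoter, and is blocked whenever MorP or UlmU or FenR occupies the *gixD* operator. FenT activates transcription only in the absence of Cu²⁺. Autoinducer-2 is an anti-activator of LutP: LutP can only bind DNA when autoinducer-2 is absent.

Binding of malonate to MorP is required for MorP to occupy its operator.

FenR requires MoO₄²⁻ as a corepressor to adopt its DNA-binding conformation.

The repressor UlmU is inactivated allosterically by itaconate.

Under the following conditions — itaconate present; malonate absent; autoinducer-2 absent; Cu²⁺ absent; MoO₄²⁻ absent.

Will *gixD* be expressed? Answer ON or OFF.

Malonate is absent, so MorP is inactive.
Itaconate is present, so UlmU is inactive.
Autoinducer-2 is absent, so LutP is active.
MoO₄²⁻ is absent, so FenR is inactive.
Cu²⁺ is absent, so FenT is active.
No repressor is bound and LutP and FenT are active, so *gixD* is transcribed.

ON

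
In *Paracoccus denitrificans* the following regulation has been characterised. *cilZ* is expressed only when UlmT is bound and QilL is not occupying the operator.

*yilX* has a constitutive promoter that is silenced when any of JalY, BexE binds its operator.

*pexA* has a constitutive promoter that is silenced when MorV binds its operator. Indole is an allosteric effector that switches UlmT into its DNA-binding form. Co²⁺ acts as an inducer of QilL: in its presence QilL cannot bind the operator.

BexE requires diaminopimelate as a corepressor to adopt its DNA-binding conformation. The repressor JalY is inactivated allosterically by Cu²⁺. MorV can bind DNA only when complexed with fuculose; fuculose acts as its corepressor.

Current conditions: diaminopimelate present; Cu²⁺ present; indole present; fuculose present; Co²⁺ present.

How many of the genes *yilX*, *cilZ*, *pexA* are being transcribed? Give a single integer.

Cu²⁺ is present, so JalY is inactive.
Diaminopimelate is present, so BexE is active.
With repressor BexE bound, *yilX* is not transcribed.
→ *yilX* is OFF.
Indole is present, so UlmT is active.
Co²⁺ is present, so QilL is inactive.
No repressor is bound and UlmT is active, so *cilZ* is transcribed.
→ *cilZ* is ON.
Fuculose is present, so MorV is active.
With repressor MorV bound, *pexA* is not transcribed.
→ *pexA* is OFF.
1 of the 3 genes is transcribed.

1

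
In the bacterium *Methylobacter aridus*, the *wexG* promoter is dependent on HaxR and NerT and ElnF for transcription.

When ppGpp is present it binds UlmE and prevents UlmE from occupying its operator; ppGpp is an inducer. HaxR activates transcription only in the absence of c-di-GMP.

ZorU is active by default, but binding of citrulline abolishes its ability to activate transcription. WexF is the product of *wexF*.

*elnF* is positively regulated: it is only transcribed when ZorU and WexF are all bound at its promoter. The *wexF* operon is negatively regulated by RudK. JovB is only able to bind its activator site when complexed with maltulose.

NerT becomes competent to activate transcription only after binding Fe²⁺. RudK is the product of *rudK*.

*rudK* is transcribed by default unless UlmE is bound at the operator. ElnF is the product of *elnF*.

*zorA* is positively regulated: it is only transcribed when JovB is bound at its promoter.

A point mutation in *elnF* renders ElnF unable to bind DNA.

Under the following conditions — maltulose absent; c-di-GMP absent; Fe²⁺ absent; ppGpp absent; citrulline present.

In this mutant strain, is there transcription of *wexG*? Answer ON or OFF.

OFF

c-di-GMP is absent, so HaxR is active.
Fe²⁺ is absent, so NerT is inactive.
ElnF is non-functional in this strain, so it has no effect.
Required activator NerT is absent, so *wexG* is not transcribed.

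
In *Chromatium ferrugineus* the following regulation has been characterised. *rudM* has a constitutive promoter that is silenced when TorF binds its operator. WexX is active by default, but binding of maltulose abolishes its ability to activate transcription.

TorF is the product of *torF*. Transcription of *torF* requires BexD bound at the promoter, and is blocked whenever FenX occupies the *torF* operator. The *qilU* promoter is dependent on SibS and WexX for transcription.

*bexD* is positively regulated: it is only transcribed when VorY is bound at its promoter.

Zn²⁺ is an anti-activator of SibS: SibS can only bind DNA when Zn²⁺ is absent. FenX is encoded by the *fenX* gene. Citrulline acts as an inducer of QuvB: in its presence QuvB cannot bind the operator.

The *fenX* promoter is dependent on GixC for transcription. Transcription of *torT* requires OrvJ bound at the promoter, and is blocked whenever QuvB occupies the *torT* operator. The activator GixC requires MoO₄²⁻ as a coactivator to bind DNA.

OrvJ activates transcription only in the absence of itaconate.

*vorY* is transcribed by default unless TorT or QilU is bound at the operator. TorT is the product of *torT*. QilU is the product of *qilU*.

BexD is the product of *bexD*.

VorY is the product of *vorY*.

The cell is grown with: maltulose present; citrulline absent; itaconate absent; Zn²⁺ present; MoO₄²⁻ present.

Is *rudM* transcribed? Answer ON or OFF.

Itaconate is absent, so OrvJ is active.
Citrulline is absent, so QuvB is active.
With repressor QuvB bound, *torT* is not transcribed.
So TorT is not produced.
Zn²⁺ is present, so SibS is inactive.
Maltulose is present, so WexX is inactive.
Required activator SibS is absent, so *qilU* is not transcribed.
So QilU is not produced.
With no repressor bound, *vorY* is transcribed.
So VorY is produced and active.
No repressor is bound and VorY is active, so *bexD* is transcribed.
So BexD is produced and active.
MoO₄²⁻ is present, so GixC is active.
No repressor is bound and GixC is active, so *fenX* is transcribed.
So FenX is produced and active.
With repressor FenX bound, *torF* is not transcribed.
So TorF is not produced.
With no repressor bound, *rudM* is transcribed.

ON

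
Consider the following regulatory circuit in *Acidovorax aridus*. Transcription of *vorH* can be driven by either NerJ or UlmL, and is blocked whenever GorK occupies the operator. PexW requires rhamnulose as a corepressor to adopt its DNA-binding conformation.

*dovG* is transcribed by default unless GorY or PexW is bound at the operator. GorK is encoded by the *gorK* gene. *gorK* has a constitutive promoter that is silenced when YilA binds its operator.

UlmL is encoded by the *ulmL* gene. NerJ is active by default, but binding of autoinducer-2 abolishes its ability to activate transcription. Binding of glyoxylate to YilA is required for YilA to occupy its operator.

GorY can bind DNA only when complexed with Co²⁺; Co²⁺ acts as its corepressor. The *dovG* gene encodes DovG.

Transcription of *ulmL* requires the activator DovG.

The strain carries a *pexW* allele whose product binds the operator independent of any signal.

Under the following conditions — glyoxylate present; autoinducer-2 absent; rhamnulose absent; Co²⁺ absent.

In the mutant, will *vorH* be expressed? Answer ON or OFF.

ON

Autoinducer-2 is absent, so NerJ is active.
Glyoxylate is present, so YilA is active.
With repressor YilA bound, *gorK* is not transcribed.
So GorK is not produced.
Co²⁺ is absent, so GorY is inactive.
PexW is constitutively active in this strain.
With repressor PexW bound, *dovG* is not transcribed.
So DovG is not produced.
Required activator DovG is absent, so *ulmL* is not transcribed.
So UlmL is not produced.
Activator NerJ is present, so *vorH* is transcribed.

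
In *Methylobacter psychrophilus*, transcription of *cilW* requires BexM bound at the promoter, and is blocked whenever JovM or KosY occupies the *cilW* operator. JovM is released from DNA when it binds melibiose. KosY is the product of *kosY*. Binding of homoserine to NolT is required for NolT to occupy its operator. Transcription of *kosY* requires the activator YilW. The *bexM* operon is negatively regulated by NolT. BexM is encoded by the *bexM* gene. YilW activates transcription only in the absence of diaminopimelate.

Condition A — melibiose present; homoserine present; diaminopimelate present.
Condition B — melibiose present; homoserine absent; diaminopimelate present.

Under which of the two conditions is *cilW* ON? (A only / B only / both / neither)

B only

Condition A:
Melibiose is present, so JovM is inactive.
Homoserine is present, so NolT is active.
With repressor NolT bound, *bexM* is not transcribed.
So BexM is not produced.
Diaminopimelate is present, so YilW is inactive.
Required activator YilW is absent, so *kosY* is not transcribed.
So KosY is not produced.
Required activator BexM is absent, so *cilW* is not transcribed.
→ *cilW* is OFF in A.
Condition B:
Melibiose is present, so JovM is inactive.
Homoserine is absent, so NolT is inactive.
With no repressor bound, *bexM* is transcribed.
So BexM is produced and active.
Diaminopimelate is present, so YilW is inactive.
Required activator YilW is absent, so *kosY* is not transcribed.
So KosY is not produced.
No repressor is bound and BexM is active, so *cilW* is transcribed.
→ *cilW* is ON in B.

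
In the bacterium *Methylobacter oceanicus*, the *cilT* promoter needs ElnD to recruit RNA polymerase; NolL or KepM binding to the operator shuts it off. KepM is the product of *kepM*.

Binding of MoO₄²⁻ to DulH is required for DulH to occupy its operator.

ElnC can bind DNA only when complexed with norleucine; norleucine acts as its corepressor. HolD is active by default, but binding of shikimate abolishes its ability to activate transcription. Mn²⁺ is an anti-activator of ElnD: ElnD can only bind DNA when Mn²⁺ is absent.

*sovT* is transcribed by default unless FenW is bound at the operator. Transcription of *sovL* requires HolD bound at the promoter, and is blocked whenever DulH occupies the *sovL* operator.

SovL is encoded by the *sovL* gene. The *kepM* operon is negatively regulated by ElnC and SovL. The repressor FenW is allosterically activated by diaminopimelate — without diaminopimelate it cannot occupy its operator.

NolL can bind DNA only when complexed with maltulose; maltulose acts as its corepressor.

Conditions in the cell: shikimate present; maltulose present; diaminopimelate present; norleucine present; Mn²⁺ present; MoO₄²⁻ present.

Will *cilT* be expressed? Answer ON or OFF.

Maltulose is present, so NolL is active.
Mn²⁺ is present, so ElnD is inactive.
Norleucine is present, so ElnC is active.
Shikimate is present, so HolD is inactive.
MoO₄²⁻ is present, so DulH is active.
With repressor DulH bound, *sovL* is not transcribed.
So SovL is not produced.
With repressor ElnC bound, *kepM* is not transcribed.
So KepM is not produced.
With repressor NolL bound, *cilT* is not transcribed.

OFF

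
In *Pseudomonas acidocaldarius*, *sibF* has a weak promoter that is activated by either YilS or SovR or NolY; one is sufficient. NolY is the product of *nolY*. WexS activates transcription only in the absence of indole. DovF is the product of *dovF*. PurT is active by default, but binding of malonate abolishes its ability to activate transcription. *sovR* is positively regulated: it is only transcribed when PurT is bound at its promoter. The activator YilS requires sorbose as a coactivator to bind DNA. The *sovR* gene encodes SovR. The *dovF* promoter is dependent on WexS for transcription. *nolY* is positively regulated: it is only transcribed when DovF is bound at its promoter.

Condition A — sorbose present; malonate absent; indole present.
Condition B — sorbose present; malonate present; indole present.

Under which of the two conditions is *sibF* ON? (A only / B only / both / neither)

both

Condition A:
Sorbose is present, so YilS is active.
Malonate is absent, so PurT is active.
No repressor is bound and PurT is active, so *sovR* is transcribed.
So SovR is produced and active.
Indole is present, so WexS is inactive.
Required activator WexS is absent, so *dovF* is not transcribed.
So DovF is not produced.
Required activator DovF is absent, so *nolY* is not transcribed.
So NolY is not produced.
Activator YilS is present, so *sibF* is transcribed.
→ *sibF* is ON in A.
Condition B:
Sorbose is present, so YilS is active.
Malonate is present, so PurT is inactive.
Required activator PurT is absent, so *sovR* is not transcribed.
So SovR is not produced.
Indole is present, so WexS is inactive.
Required activator WexS is absent, so *dovF* is not transcribed.
So DovF is not produced.
Required activator DovF is absent, so *nolY* is not transcribed.
So NolY is not produced.
Activator YilS is present, so *sibF* is transcribed.
→ *sibF* is ON in B.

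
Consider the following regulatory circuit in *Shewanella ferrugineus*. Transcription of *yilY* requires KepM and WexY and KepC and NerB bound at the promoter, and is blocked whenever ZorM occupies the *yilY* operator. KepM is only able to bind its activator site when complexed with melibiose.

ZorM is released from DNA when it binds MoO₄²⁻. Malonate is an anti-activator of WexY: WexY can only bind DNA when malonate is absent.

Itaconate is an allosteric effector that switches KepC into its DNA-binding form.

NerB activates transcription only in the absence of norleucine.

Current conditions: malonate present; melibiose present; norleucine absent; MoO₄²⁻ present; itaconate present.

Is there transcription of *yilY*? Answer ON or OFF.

OFF

Melibiose is present, so KepM is active.
Malonate is present, so WexY is inactive.
Itaconate is present, so KepC is active.
MoO₄²⁻ is present, so ZorM is inactive.
Norleucine is absent, so NerB is active.
Required activator WexY is absent, so *yilY* is not transcribed.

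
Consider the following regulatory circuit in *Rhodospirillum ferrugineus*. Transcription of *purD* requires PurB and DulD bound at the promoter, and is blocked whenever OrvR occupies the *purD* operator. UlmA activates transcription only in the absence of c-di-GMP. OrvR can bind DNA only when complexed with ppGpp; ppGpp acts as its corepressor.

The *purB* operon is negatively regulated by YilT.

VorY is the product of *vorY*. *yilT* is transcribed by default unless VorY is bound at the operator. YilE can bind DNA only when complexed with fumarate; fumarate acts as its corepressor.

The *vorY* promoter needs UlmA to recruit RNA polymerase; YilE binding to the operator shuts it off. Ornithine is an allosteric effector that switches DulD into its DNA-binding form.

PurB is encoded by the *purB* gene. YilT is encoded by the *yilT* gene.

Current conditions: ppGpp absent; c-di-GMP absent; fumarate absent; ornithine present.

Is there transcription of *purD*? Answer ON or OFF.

Fumarate is absent, so YilE is inactive.
c-di-GMP is absent, so UlmA is active.
No repressor is bound and UlmA is active, so *vorY* is transcribed.
So VorY is produced and active.
With repressor VorY bound, *yilT* is not transcribed.
So YilT is not produced.
With no repressor bound, *purB* is transcribed.
So PurB is produced and active.
ppGpp is absent, so OrvR is inactive.
Ornithine is present, so DulD is active.
No repressor is bound and PurB and DulD are active, so *purD* is transcribed.

ON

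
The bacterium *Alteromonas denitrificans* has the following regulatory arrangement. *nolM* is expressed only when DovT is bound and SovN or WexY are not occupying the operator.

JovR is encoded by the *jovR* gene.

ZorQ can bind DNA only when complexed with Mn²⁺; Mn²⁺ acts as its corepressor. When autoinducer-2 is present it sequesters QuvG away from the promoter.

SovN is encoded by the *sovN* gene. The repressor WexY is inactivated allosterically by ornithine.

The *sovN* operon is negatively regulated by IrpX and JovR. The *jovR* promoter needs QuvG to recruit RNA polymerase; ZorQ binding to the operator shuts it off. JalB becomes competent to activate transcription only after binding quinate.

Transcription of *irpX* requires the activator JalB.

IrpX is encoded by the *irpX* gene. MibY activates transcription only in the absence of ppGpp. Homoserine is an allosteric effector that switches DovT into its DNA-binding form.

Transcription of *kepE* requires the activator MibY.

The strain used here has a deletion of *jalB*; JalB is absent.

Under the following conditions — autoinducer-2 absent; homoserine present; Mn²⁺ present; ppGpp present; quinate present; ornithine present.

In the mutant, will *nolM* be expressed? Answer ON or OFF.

OFF

JalB is non-functional in this strain, so it has no effect.
Required activator JalB is absent, so *irpX* is not transcribed.
So IrpX is not produced.
Mn²⁺ is present, so ZorQ is active.
Autoinducer-2 is absent, so QuvG is active.
With repressor ZorQ bound, *jovR* is not transcribed.
So JovR is not produced.
With no repressor bound, *sovN* is transcribed.
So SovN is produced and active.
Homoserine is present, so DovT is active.
Ornithine is present, so WexY is inactive.
With repressor SovN bound, *nolM* is not transcribed.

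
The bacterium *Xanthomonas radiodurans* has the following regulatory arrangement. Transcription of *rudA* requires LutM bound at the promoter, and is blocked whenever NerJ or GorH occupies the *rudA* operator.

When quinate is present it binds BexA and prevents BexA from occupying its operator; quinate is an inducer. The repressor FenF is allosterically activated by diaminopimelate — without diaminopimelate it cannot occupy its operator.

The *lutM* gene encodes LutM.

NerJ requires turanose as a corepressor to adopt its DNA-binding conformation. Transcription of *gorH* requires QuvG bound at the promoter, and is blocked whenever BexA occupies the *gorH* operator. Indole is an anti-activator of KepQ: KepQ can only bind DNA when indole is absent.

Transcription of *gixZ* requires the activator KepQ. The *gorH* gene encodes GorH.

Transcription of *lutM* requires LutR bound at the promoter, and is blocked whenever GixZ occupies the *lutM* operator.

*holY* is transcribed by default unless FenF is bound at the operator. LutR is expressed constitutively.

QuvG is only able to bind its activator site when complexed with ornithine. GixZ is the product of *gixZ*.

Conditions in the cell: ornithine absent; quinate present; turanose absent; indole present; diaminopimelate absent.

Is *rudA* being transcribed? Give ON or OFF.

ON

Indole is present, so KepQ is inactive.
Required activator KepQ is absent, so *gixZ* is not transcribed.
So GixZ is not produced.
LutR is produced constitutively and is active.
No repressor is bound and LutR is active, so *lutM* is transcribed.
So LutM is produced and active.
Turanose is absent, so NerJ is inactive.
Quinate is present, so BexA is inactive.
Ornithine is absent, so QuvG is inactive.
Required activator QuvG is absent, so *gorH* is not transcribed.
So GorH is not produced.
No repressor is bound and LutM is active, so *rudA* is transcribed.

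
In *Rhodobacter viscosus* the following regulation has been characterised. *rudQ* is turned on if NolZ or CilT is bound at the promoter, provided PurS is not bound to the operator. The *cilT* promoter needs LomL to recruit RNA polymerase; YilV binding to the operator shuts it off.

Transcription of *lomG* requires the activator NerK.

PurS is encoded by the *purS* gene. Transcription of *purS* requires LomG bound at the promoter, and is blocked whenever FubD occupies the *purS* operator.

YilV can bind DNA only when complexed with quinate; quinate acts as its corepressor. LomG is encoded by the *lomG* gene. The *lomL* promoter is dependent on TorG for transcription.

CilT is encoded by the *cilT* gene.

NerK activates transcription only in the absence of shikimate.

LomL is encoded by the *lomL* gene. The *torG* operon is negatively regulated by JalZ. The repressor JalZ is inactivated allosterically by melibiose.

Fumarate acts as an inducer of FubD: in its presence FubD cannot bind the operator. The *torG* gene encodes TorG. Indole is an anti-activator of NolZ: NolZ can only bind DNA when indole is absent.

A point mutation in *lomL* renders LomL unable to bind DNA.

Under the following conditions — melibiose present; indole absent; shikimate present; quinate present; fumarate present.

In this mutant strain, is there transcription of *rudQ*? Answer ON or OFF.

Indole is absent, so NolZ is active.
Quinate is present, so YilV is active.
LomL is non-functional in this strain, so it has no effect.
With repressor YilV bound, *cilT* is not transcribed.
So CilT is not produced.
Fumarate is present, so FubD is inactive.
Shikimate is present, so NerK is inactive.
Required activator NerK is absent, so *lomG* is not transcribed.
So LomG is not produced.
Required activator LomG is absent, so *purS* is not transcribed.
So PurS is not produced.
Activator NolZ is present, so *rudQ* is transcribed.

ON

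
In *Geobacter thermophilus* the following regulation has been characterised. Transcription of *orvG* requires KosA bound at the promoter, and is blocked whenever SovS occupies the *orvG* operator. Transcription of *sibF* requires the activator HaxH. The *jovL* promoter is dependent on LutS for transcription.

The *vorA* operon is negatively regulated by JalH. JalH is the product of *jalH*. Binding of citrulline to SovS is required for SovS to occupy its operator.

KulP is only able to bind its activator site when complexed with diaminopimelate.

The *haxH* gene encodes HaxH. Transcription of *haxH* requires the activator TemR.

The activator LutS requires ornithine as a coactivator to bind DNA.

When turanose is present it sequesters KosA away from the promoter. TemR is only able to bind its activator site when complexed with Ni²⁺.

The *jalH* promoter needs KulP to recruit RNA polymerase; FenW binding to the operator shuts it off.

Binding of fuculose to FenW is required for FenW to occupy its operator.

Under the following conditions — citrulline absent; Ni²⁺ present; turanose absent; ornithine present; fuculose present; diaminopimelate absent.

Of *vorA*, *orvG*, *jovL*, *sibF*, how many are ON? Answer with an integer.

4

Diaminopimelate is absent, so KulP is inactive.
Fuculose is present, so FenW is active.
With repressor FenW bound, *jalH* is not transcribed.
So JalH is not produced.
With no repressor bound, *vorA* is transcribed.
→ *vorA* is ON.
Turanose is absent, so KosA is active.
Citrulline is absent, so SovS is inactive.
No repressor is bound and KosA is active, so *orvG* is transcribed.
→ *orvG* is ON.
Ornithine is present, so LutS is active.
No repressor is bound and LutS is active, so *jovL* is transcribed.
→ *jovL* is ON.
Ni²⁺ is present, so TemR is active.
No repressor is bound and TemR is active, so *haxH* is transcribed.
So HaxH is produced and active.
No repressor is bound and HaxH is active, so *sibF* is transcribed.
→ *sibF* is ON.
4 of the 4 genes are transcribed.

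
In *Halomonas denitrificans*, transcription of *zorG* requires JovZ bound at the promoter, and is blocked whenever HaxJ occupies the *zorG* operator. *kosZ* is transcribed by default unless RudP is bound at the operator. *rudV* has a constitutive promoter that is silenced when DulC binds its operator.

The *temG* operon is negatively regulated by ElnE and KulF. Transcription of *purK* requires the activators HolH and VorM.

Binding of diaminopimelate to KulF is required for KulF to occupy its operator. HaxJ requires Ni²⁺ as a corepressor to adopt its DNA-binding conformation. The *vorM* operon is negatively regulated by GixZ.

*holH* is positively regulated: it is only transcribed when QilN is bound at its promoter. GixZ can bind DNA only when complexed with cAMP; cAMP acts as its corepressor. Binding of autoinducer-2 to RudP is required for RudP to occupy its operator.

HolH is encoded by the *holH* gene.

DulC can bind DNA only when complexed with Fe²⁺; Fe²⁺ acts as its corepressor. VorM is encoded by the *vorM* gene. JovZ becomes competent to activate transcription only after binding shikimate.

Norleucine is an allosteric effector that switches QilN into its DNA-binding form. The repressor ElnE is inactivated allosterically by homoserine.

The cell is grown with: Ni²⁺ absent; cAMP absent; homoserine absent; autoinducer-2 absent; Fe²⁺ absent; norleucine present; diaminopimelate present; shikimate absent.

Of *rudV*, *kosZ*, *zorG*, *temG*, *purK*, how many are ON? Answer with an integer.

3

Fe²⁺ is absent, so DulC is inactive.
With no repressor bound, *rudV* is transcribed.
→ *rudV* is ON.
Autoinducer-2 is absent, so RudP is inactive.
With no repressor bound, *kosZ* is transcribed.
→ *kosZ* is ON.
Ni²⁺ is absent, so HaxJ is inactive.
Shikimate is absent, so JovZ is inactive.
Required activator JovZ is absent, so *zorG* is not transcribed.
→ *zorG* is OFF.
Homoserine is absent, so ElnE is active.
Diaminopimelate is present, so KulF is active.
With repressor ElnE bound, *temG* is not transcribed.
→ *temG* is OFF.
Norleucine is present, so QilN is active.
No repressor is bound and QilN is active, so *holH* is transcribed.
So HolH is produced and active.
cAMP is absent, so GixZ is inactive.
With no repressor bound, *vorM* is transcribed.
So VorM is produced and active.
No repressor is bound and HolH and VorM are active, so *purK* is transcribed.
→ *purK* is ON.
3 of the 5 genes are transcribed.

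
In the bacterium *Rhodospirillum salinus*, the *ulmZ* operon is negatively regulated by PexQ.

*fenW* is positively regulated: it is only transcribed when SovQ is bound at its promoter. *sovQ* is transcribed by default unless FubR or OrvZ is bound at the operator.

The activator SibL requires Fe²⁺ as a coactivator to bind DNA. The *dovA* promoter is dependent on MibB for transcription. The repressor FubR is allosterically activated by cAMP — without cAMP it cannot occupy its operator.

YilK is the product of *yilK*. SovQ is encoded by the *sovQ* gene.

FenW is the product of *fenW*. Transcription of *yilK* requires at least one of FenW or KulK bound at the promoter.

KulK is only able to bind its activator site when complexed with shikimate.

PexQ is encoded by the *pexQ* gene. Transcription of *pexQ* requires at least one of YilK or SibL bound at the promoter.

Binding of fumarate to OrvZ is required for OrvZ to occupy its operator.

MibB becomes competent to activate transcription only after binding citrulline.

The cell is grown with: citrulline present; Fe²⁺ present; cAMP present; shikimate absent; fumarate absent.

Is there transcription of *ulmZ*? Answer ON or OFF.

cAMP is present, so FubR is active.
Fumarate is absent, so OrvZ is inactive.
With repressor FubR bound, *sovQ* is not transcribed.
So SovQ is not produced.
Required activator SovQ is absent, so *fenW* is not transcribed.
So FenW is not produced.
Shikimate is absent, so KulK is inactive.
No activator is available at the *yilK* promoter, so *yilK* is not transcribed.
So YilK is not produced.
Fe²⁺ is present, so SibL is active.
Activator SibL is present, so *pexQ* is transcribed.
So PexQ is produced and active.
With repressor PexQ bound, *ulmZ* is not transcribed.

OFF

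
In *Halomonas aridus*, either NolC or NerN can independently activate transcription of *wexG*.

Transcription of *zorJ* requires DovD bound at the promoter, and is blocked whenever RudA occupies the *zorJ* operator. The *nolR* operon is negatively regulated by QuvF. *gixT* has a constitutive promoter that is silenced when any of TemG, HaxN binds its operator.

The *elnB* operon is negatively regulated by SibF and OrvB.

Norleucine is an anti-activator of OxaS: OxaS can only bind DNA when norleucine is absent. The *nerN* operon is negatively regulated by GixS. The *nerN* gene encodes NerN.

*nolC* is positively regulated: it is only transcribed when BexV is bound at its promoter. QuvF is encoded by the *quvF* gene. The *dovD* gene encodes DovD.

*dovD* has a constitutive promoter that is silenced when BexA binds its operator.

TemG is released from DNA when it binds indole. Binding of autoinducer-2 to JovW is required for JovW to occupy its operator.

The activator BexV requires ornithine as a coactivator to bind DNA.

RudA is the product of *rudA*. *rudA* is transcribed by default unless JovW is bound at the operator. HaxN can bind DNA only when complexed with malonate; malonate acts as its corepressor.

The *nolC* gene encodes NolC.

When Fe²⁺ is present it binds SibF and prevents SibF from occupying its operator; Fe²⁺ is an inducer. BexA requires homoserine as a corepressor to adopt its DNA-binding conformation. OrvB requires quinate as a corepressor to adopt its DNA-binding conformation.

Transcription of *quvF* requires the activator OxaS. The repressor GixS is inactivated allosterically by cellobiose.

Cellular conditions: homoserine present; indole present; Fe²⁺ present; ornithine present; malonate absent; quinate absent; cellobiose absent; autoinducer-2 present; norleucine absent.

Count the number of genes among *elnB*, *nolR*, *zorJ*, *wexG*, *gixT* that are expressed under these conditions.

3

Fe²⁺ is present, so SibF is inactive.
Quinate is absent, so OrvB is inactive.
With no repressor bound, *elnB* is transcribed.
→ *elnB* is ON.
Norleucine is absent, so OxaS is active.
No repressor is bound and OxaS is active, so *quvF* is transcribed.
So QuvF is produced and active.
With repressor QuvF bound, *nolR* is not transcribed.
→ *nolR* is OFF.
Autoinducer-2 is present, so JovW is active.
With repressor JovW bound, *rudA* is not transcribed.
So RudA is not produced.
Homoserine is present, so BexA is active.
With repressor BexA bound, *dovD* is not transcribed.
So DovD is not produced.
Required activator DovD is absent, so *zorJ* is not transcribed.
→ *zorJ* is OFF.
Ornithine is present, so BexV is active.
No repressor is bound and BexV is active, so *nolC* is transcribed.
So NolC is produced and active.
Cellobiose is absent, so GixS is active.
With repressor GixS bound, *nerN* is not transcribed.
So NerN is not produced.
Activator NolC is present, so *wexG* is transcribed.
→ *wexG* is ON.
Indole is present, so TemG is inactive.
Malonate is absent, so HaxN is inactive.
With no repressor bound, *gixT* is transcribed.
→ *gixT* is ON.
3 of the 5 genes are transcribed.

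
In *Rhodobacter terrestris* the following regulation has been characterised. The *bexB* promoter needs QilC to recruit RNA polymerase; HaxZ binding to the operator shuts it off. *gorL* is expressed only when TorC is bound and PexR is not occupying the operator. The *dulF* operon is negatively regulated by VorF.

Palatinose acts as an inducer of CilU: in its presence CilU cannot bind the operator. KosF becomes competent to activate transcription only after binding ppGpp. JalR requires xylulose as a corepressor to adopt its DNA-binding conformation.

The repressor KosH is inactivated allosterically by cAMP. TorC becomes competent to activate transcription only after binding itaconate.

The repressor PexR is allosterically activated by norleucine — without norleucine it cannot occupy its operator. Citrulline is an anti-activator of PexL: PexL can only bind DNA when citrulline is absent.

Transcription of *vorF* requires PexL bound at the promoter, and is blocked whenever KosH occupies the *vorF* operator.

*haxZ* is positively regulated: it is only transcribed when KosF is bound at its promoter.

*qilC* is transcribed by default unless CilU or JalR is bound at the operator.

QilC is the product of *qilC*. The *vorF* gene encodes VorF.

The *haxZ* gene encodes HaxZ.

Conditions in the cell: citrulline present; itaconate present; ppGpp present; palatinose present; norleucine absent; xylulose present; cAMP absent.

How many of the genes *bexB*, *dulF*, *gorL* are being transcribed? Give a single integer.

2

ppGpp is present, so KosF is active.
No repressor is bound and KosF is active, so *haxZ* is transcribed.
So HaxZ is produced and active.
Palatinose is present, so CilU is inactive.
Xylulose is present, so JalR is active.
With repressor JalR bound, *qilC* is not transcribed.
So QilC is not produced.
With repressor HaxZ bound, *bexB* is not transcribed.
→ *bexB* is OFF.
cAMP is absent, so KosH is active.
Citrulline is present, so PexL is inactive.
With repressor KosH bound, *vorF* is not transcribed.
So VorF is not produced.
With no repressor bound, *dulF* is transcribed.
→ *dulF* is ON.
Norleucine is absent, so PexR is inactive.
Itaconate is present, so TorC is active.
No repressor is bound and TorC is active, so *gorL* is transcribed.
→ *gorL* is ON.
2 of the 3 genes are transcribed.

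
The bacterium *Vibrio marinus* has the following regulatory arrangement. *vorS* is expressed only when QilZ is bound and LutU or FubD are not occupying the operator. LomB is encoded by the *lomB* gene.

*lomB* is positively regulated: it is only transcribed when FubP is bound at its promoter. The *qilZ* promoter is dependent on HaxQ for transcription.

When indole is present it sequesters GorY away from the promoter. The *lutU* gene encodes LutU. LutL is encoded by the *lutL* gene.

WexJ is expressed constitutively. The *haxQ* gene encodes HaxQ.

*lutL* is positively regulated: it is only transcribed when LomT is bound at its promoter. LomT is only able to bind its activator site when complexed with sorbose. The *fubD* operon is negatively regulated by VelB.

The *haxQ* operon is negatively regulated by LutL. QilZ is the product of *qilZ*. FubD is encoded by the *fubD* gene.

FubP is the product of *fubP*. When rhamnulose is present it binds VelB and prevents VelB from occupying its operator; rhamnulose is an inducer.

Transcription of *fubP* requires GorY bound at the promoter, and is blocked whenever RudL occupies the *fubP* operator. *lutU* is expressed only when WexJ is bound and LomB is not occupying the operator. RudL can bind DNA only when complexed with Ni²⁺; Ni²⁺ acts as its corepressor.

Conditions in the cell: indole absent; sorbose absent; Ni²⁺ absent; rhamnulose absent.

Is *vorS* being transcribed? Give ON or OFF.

Indole is absent, so GorY is active.
Ni²⁺ is absent, so RudL is inactive.
No repressor is bound and GorY is active, so *fubP* is transcribed.
So FubP is produced and active.
No repressor is bound and FubP is active, so *lomB* is transcribed.
So LomB is produced and active.
WexJ is produced constitutively and is active.
With repressor LomB bound, *lutU* is not transcribed.
So LutU is not produced.
Rhamnulose is absent, so VelB is active.
With repressor VelB bound, *fubD* is not transcribed.
So FubD is not produced.
Sorbose is absent, so LomT is inactive.
Required activator LomT is absent, so *lutL* is not transcribed.
So LutL is not produced.
With no repressor bound, *haxQ* is transcribed.
So HaxQ is produced and active.
No repressor is bound and HaxQ is active, so *qilZ* is transcribed.
So QilZ is produced and active.
No repressor is bound and QilZ is active, so *vorS* is transcribed.

ON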